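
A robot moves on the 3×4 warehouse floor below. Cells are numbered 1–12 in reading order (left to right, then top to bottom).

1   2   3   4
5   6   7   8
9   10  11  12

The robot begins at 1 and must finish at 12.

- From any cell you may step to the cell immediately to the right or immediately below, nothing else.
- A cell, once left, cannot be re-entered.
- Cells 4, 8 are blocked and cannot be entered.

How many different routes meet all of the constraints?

6

A right/down-only route from 1 to 12 makes exactly 2 down-moves and 3 right-moves in some order.
With no other constraints that would be C(5,2) = 10 routes.
Subtract routes through each blocked cell (inclusion–exclusion for overlaps): − through 4: 1 − through 8: 4 + through 4&8: 1 → 6.
That gives 6 routes.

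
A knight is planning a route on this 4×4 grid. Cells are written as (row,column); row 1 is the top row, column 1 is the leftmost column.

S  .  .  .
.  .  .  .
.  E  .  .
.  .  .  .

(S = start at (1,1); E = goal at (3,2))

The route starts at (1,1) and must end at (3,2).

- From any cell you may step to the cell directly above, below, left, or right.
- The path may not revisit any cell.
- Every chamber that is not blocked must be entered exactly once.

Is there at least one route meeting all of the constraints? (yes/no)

One route that works: (1,1) → (2,1) → (3,1) → (4,1) → (4,2) → (4,3) → (4,4) → (3,4) → (2,4) → (1,4) → (1,3) → (1,2) → (2,2) → (2,3) → (3,3) → (3,2).

yes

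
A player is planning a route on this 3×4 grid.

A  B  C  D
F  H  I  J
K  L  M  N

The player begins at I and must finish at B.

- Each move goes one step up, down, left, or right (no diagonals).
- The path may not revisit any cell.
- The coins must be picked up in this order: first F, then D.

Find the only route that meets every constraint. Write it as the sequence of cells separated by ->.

The waypoints must appear in the order F, D, with no cell reused.
Route from I: left 2 to F, down 1 to K, right 3 to N, up 2 to D, left 2 to B — 10 moves in all.
Check: order respected (F at step 2, D at step 8).

I -> H -> F -> K -> L -> M -> N -> J -> D -> C -> B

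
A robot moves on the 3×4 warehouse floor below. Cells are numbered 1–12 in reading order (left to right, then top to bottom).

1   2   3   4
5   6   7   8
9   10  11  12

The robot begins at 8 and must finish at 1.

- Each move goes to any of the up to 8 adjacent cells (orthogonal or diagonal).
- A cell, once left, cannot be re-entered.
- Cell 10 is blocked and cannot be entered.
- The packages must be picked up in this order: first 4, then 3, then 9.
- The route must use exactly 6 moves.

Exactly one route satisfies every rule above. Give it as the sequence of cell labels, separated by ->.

The waypoints must appear in the order 4, 3, 9, with no cell reused.
Route from 8: up 1 to 4, left 1 to 3, down-left 2 to 9, up 2 to 1 — 6 moves in all.
Check: order respected (4 at step 1, 3 at step 2, 9 at step 4); 6 moves as required.

8 -> 4 -> 3 -> 6 -> 9 -> 5 -> 1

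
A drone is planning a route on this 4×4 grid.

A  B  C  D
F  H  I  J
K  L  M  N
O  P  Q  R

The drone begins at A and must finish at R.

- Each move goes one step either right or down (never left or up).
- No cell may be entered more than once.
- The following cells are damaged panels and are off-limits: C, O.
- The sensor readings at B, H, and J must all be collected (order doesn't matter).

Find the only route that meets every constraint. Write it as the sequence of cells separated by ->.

A -> B -> H -> I -> J -> N -> R

Moves only go right or down, so the column and row indices never decrease.
Route from A: right to B, down to H, 2× right (reaching J), 2× down (reaching R) — 6 moves in all.
Check: all required cells visited.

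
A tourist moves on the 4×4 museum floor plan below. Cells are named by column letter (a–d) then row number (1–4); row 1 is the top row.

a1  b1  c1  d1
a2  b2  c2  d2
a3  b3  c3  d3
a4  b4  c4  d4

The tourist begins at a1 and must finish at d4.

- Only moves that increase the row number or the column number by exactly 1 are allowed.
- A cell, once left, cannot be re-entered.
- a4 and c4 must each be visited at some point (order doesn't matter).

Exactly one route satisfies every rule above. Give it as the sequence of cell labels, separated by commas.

a1, a2, a3, a4, b4, c4, d4

Moves only go right or down, so the column and row indices never decrease.
Route from a1: down 3 to a4, right 3 to d4 — 6 moves in all.
Check: all required cells visited.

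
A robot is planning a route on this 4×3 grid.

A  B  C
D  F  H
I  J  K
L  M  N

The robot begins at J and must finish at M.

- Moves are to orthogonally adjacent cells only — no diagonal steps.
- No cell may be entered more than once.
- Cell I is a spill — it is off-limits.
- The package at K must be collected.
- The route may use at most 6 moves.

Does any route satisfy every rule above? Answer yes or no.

One route that works: J → K → N → M.

yes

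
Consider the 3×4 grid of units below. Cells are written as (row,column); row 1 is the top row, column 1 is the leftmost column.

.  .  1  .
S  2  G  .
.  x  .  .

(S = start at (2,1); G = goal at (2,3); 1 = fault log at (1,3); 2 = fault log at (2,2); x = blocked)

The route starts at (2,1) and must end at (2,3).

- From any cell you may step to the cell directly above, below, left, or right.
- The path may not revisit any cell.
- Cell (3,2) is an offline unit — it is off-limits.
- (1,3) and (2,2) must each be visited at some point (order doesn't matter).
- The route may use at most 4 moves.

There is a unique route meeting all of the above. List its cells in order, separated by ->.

The 4-move cap with required stops at (1,3), (2,2) leaves no slack for detours.
Route from (2,1): right 1 to (2,2), up 1 to (1,2), right 1 to (1,3), down 1 to (2,3) — 4 moves in all.
Check: all required cells visited; 4 ≤ 4 moves.

(2,1) -> (2,2) -> (1,2) -> (1,3) -> (2,3)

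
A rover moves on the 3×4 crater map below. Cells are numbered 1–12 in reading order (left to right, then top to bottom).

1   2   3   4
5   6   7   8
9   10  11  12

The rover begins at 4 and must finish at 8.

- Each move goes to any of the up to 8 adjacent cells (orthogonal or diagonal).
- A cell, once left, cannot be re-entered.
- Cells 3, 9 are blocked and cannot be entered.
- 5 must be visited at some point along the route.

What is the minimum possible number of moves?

6

Any route passes through 5 somewhere between 4 and 8. Summing Chebyshev distances along the two legs (4 → 5 → 8) gives a lower bound of 3 + 3 = 6 moves.
A route of 6 moves achieves this: 4 → 7 → 2 → 5 → 6 → 11 → 8.
Since 6 matches the lower bound, it is optimal.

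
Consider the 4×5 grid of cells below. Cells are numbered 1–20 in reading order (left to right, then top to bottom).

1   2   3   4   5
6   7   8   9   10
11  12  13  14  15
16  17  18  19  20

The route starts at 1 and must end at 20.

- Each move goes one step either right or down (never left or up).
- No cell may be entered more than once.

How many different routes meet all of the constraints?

35

A right/down-only route from 1 to 20 makes exactly 3 down-moves and 4 right-moves in some order.
With no other constraints that would be C(7,3) = 35 routes.
That gives 35 routes.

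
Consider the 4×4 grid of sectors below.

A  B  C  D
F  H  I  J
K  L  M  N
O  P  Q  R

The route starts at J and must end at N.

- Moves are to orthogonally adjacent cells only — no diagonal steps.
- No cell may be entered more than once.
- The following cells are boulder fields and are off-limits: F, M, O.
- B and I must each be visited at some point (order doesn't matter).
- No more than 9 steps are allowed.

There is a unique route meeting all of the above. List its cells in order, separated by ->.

Any route must reach B and I and still end at N within 9 moves, so the order of the required stops is forced.
Route from J: left to I, up to C, left to B, 3× down (reaching P), 2× right (reaching R), up to N — 9 moves in all.
Check: all required cells visited; 9 ≤ 9 moves.

J -> I -> C -> B -> H -> L -> P -> Q -> R -> N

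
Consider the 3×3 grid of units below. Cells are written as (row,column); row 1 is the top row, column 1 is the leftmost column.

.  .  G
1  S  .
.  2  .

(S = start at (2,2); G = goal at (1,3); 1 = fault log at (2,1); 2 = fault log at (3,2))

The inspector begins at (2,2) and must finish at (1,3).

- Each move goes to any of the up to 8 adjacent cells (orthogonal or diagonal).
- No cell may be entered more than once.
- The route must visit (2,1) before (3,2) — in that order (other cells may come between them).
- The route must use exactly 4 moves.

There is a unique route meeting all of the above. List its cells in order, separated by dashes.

(2,2) - (2,1) - (3,2) - (2,3) - (1,3)

The waypoints must appear in the order (2,1), (3,2), with no cell reused.
Route from (2,2): left to (2,1), down-right to (3,2), up-right to (2,3), up to (1,3) — 4 moves in all.
Check: order respected (1 at step 1, 2 at step 2); 4 moves as required.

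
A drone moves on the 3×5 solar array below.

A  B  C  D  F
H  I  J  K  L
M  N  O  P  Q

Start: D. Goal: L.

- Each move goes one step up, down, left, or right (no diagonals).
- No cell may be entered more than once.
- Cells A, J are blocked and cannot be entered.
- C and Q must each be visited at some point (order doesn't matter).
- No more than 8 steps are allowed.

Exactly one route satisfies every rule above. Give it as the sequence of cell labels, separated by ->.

Any route must reach C and Q and still end at L within 8 moves, so the order of the required stops is forced.
Route from D: left 2 to B, down 2 to N, right 3 to Q, up 1 to L — 8 moves in all.
Check: all required cells visited; 8 ≤ 8 moves.

D -> C -> B -> I -> N -> O -> P -> Q -> L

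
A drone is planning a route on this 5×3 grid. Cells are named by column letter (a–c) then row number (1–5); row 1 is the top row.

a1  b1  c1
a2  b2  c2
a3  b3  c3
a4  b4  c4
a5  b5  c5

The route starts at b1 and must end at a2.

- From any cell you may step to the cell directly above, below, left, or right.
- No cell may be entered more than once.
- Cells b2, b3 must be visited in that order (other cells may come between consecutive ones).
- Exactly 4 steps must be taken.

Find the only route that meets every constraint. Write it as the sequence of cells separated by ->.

b1 -> b2 -> b3 -> a3 -> a2

The waypoints must appear in the order b2, b3, with no cell reused.
Route from b1: 2× down (reaching b3), left to a3, up to a2 — 4 moves in all.
Check: order respected (b2 at step 1, b3 at step 2); 4 moves as required.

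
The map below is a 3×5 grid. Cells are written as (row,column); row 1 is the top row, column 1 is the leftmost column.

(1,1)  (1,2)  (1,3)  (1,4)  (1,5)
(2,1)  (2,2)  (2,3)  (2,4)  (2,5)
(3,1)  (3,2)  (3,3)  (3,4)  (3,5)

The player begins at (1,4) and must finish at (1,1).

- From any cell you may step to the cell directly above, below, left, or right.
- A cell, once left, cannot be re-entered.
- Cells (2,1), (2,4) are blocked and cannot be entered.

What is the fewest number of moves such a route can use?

The Manhattan distance from (1,4) to (1,1) is |1−1| + |4−1| = 3, so at least 3 moves are needed.
A route of 3 moves achieves this: (1,4) → (1,3) → (1,2) → (1,1).
Since 3 matches the lower bound, it is optimal.

3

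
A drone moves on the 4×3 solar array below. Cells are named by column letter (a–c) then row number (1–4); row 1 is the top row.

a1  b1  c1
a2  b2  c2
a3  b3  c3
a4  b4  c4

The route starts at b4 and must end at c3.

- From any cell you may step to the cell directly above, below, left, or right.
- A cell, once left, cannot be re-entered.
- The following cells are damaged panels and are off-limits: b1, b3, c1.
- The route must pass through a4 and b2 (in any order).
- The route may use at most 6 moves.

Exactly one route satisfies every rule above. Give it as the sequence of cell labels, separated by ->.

b4 -> a4 -> a3 -> a2 -> b2 -> c2 -> c3

The budget equals the shortest possible length, so every move has to be on a shortest route through the required cells.
Route from b4: left 1 to a4, up 2 to a2, right 2 to c2, down 1 to c3 — 6 moves in all.
Check: all required cells visited; 6 ≤ 6 moves.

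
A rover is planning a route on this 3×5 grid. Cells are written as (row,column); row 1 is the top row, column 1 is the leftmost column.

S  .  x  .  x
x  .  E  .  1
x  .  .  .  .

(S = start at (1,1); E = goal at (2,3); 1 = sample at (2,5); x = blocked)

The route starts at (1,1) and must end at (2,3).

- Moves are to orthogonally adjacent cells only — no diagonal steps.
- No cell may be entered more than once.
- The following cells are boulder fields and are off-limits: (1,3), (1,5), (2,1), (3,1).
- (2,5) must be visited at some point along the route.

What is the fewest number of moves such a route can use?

9

Any route passes through (2,5) somewhere between (1,1) and (2,3). Summing Manhattan distances along the two legs ((1,1) → (2,5) → (2,3)) gives a lower bound of 5 + 2 = 7 moves.
The shortest route satisfying every rule uses 9 moves: (1,1) → (1,2) → (2,2) → (3,2) → (3,3) → (3,4) → (3,5) → (2,5) → (2,4) → (2,3).
The no-revisit rule (legs can't share cells) pushes the minimum above the 7-move bound; an exhaustive check rules out every length from 7 to 8, leaving 9 as the minimum.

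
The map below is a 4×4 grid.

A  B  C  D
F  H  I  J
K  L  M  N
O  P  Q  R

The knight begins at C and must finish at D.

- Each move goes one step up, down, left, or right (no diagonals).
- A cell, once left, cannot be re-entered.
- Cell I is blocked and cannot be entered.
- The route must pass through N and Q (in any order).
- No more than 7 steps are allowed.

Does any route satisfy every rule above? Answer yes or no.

no

Even ignoring the no-revisit rule, getting from C to D, taking the cheapest ordering C → Q → N → D needs at least 5 + 2 + 2 = 9 moves (fewest moves per leg, detouring around blocked cells), which exceeds the 7-move limit.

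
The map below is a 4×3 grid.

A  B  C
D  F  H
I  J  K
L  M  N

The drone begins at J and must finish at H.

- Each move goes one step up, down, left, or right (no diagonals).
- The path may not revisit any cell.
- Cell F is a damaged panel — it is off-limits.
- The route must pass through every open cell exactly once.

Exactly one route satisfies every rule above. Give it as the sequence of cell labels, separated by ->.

J -> K -> N -> M -> L -> I -> D -> A -> B -> C -> H

Need to visit all 11 open cells exactly once, starting at J and ending at H.
Cell C has only two open neighbours (H and B), so the path must pass straight through it: one of those is the cell it's entered from and the other is where it exits.
Route from J: right to K, down to N, 2× left (reaching L), 3× up (reaching A), 2× right (reaching C), down to H — 10 moves in all.
Check: all 11 open cells covered.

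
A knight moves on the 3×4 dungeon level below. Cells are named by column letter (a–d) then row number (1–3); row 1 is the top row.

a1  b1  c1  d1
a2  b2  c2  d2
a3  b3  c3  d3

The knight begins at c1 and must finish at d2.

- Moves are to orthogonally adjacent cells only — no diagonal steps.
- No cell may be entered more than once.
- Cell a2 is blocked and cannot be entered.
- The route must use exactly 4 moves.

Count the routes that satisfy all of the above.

2

Need simple routes of exactly 4 moves from c1 to d2 (Manhattan distance 2, so 1 moves are spent on a detour and 1 undoing it).
Enumerating: c1 c2 c3 d3 d2 | c1 b1 b2 c2 d2.
That gives 2 routes.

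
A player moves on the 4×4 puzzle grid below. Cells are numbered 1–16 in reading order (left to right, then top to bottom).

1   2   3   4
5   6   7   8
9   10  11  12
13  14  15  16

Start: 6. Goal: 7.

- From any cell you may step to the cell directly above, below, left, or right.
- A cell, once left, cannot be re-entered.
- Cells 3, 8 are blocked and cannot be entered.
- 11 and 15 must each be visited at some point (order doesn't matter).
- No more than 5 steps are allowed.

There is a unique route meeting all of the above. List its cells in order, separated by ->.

6 -> 10 -> 14 -> 15 -> 11 -> 7

The budget equals the shortest possible length, so every move has to be on a shortest route through the required cells.
Route from 6: 2× down (reaching 14), right to 15, 2× up (reaching 7) — 5 moves in all.
Check: all required cells visited; 5 ≤ 5 moves.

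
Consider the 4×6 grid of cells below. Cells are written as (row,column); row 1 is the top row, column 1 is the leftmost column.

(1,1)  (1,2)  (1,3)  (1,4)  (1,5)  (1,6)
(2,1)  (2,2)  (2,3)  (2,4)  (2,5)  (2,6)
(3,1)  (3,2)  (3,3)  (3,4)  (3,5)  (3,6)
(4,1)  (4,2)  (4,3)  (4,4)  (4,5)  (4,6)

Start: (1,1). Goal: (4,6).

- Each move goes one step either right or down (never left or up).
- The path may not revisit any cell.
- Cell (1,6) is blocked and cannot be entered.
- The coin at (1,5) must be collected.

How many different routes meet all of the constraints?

A right/down-only route from (1,1) to (4,6) makes exactly 3 down-moves and 5 right-moves in some order.
With no other constraints that would be C(8,3) = 56 routes.
Split at (1,5) and multiply the segment counts (each segment already excludes blocked cells): (1,1)→(1,5): 1; (1,5)→(4,6): 3; product = 3.
That gives 3 routes.

3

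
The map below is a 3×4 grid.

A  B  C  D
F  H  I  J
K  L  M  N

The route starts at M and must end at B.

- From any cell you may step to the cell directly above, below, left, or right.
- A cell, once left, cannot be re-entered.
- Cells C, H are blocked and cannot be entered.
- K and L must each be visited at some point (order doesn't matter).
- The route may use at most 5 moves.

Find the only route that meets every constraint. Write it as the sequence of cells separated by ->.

The budget equals the shortest possible length, so every move has to be on a shortest route through the required cells.
Route from M: 2× left (reaching K), 2× up (reaching A), right to B — 5 moves in all.
Check: all required cells visited; 5 ≤ 5 moves.

M -> L -> K -> F -> A -> B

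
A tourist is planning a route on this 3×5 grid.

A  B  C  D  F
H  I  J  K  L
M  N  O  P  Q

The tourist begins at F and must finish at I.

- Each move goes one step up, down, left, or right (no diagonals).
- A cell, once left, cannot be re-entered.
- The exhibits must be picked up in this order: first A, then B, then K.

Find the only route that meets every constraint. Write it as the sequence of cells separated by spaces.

F L Q P O N M H A B C D K J I

The waypoints must appear in the order A, B, K, with no cell reused.
Route from F: 2× down (reaching Q), 4× left (reaching M), 2× up (reaching A), 3× right (reaching D), down to K, 2× left (reaching I) — 14 moves in all.
Check: order respected (A at step 8, B at step 9, K at step 12).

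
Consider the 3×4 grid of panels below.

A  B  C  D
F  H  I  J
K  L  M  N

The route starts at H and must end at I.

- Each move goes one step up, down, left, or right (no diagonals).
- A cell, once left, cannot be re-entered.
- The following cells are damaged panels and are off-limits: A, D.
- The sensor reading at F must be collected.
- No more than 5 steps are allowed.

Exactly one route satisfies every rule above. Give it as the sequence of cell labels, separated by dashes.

H - F - K - L - M - I

The budget equals the shortest possible length, so every move has to be on a shortest route through the required cells.
Route from H: left 1 to F, down 1 to K, right 2 to M, up 1 to I — 5 moves in all.
Check: all required cells visited; 5 ≤ 5 moves.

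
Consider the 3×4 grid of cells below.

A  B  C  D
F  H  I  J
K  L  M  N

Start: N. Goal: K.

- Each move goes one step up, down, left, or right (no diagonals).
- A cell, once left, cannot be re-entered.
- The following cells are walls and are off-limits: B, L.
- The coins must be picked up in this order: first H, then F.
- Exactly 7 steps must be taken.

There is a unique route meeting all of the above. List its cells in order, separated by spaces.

The waypoints must appear in the order H, F, with no cell reused.
Route from N: up 2 to D, left 1 to C, down 1 to I, left 2 to F, down 1 to K — 7 moves in all.
Check: order respected (H at step 5, F at step 6); 7 moves as required.

N J D C I H F K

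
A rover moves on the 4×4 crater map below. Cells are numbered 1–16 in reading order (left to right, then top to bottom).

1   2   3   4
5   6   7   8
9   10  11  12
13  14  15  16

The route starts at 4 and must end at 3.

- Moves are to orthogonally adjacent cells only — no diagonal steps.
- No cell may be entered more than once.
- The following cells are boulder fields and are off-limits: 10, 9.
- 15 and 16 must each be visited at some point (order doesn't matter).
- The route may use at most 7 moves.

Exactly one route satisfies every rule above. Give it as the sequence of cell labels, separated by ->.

The 7-move cap with required stops at 15, 16 leaves no slack for detours.
Route from 4: down 3 to 16, left 1 to 15, up 3 to 3 — 7 moves in all.
Check: all required cells visited; 7 ≤ 7 moves.

4 -> 8 -> 12 -> 16 -> 15 -> 11 -> 7 -> 3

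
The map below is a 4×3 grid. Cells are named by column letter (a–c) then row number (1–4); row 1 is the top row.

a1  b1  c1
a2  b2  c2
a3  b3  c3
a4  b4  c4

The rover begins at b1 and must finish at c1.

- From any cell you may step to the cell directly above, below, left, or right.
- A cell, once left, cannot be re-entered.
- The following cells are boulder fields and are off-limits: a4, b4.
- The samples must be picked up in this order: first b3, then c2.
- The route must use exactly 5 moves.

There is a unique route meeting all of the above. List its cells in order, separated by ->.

The waypoints must appear in the order b3, c2, with no cell reused.
Route from b1: down 2 to b3, right 1 to c3, up 2 to c1 — 5 moves in all.
Check: order respected (b3 at step 2, c2 at step 4); 5 moves as required.

b1 -> b2 -> b3 -> c3 -> c2 -> c1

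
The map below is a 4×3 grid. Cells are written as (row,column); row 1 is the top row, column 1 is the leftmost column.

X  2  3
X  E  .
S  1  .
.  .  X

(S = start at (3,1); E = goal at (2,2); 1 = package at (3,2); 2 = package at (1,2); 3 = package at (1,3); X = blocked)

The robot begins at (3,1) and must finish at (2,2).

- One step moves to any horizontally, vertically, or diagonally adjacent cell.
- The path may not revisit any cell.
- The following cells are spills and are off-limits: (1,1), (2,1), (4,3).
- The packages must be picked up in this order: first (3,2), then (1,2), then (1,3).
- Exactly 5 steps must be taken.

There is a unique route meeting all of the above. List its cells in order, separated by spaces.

The waypoints must appear in the order (3,2), (1,2), (1,3), with no cell reused.
Route from (3,1): right to (3,2), up-right to (2,3), up-left to (1,2), right to (1,3), down-left to (2,2) — 5 moves in all.
Check: order respected (1 at step 1, 2 at step 3, 3 at step 4); 5 moves as required.

(3,1) (3,2) (2,3) (1,2) (1,3) (2,2)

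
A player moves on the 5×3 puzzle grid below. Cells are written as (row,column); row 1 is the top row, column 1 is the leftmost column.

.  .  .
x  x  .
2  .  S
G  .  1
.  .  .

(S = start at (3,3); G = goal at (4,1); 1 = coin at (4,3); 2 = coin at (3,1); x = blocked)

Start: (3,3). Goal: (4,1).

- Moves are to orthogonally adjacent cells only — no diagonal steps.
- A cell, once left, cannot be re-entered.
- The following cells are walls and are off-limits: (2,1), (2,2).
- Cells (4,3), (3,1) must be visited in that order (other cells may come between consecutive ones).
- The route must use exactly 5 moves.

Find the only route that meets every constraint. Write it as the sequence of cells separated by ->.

The waypoints must appear in the order (4,3), (3,1), with no cell reused.
Route from (3,3): down to (4,3), left to (4,2), up to (3,2), left to (3,1), down to (4,1) — 5 moves in all.
Check: order respected (1 at step 1, 2 at step 4); 5 moves as required.

(3,3) -> (4,3) -> (4,2) -> (3,2) -> (3,1) -> (4,1)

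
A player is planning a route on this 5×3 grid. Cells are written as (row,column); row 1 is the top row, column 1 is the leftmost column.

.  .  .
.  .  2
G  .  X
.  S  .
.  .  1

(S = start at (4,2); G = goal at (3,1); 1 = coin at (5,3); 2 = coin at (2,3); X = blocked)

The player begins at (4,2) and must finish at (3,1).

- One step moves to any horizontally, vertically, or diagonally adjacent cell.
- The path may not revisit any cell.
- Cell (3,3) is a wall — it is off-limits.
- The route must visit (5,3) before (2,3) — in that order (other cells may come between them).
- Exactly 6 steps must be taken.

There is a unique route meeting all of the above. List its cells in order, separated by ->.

(4,2) -> (5,3) -> (4,3) -> (3,2) -> (2,3) -> (2,2) -> (3,1)

The waypoints must appear in the order (5,3), (2,3), with no cell reused.
Route from (4,2): down-right 1 to (5,3), up 1 to (4,3), up-left 1 to (3,2), up-right 1 to (2,3), left 1 to (2,2), down-left 1 to (3,1) — 6 moves in all.
Check: order respected (1 at step 1, 2 at step 4); 6 moves as required.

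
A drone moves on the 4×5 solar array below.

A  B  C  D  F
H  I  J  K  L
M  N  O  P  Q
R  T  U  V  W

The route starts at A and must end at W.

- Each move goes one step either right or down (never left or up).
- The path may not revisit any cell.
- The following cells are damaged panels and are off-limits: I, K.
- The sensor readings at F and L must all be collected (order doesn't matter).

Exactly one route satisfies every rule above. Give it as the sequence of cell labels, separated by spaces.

Moves only go right or down, so the column and row indices never decrease.
Route from A: right 4 to F, down 3 to W — 7 moves in all.
Check: all required cells visited.

A B C D F L Q W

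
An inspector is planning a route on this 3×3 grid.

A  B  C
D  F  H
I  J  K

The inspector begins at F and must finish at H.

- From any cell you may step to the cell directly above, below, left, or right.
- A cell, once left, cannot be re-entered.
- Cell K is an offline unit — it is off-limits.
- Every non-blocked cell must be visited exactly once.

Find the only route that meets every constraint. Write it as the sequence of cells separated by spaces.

Need to visit all 8 open cells exactly once, starting at F and ending at H.
Cell J has only two open neighbours (F and I), so the path must pass straight through it: one of those is the cell it's entered from and the other is where it exits.
Route from F: down 1 to J, left 1 to I, up 2 to A, right 2 to C, down 1 to H — 7 moves in all.
Check: all 8 open cells covered.

F J I D A B C H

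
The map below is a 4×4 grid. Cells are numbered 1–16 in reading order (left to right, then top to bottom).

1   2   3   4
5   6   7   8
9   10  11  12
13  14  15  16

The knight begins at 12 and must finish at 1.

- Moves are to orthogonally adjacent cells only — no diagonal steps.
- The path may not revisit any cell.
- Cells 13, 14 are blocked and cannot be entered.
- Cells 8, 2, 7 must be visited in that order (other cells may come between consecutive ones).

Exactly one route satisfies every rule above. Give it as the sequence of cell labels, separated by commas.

12, 8, 4, 3, 2, 6, 7, 11, 10, 9, 5, 1

The waypoints must appear in the order 8, 2, 7, with no cell reused.
Route from 12: up 2 to 4, left 2 to 2, down 1 to 6, right 1 to 7, down 1 to 11, left 2 to 9, up 2 to 1 — 11 moves in all.
Check: order respected (8 at step 1, 2 at step 4, 7 at step 6).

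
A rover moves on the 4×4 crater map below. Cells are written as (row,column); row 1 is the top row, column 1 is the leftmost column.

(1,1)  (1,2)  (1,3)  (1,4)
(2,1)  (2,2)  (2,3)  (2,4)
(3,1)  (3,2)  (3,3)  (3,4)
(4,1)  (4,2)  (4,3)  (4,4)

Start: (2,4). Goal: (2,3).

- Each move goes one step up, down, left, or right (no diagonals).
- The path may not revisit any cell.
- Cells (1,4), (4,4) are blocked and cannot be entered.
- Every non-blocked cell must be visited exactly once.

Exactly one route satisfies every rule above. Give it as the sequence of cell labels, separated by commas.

Need to visit all 14 open cells exactly once, starting at (2,4) and ending at (2,3).
Cell (1,1) has only two open neighbours ((2,1) and (1,2)), so the path must pass straight through it: one of those is the cell it's entered from and the other is where it exits.
Route from (2,4): down 1 to (3,4), left 1 to (3,3), down 1 to (4,3), left 2 to (4,1), up 1 to (3,1), right 1 to (3,2), up 1 to (2,2), left 1 to (2,1), up 1 to (1,1), right 2 to (1,3), down 1 to (2,3) — 13 moves in all.
Check: all 14 open cells covered.

(2,4), (3,4), (3,3), (4,3), (4,2), (4,1), (3,1), (3,2), (2,2), (2,1), (1,1), (1,2), (1,3), (2,3)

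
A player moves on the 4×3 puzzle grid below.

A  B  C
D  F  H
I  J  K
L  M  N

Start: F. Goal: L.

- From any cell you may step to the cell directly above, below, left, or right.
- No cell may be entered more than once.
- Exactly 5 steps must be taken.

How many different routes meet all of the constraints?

Need simple routes of exactly 5 moves from F to L (Manhattan distance 3, so 1 moves are spent on a detour and 1 undoing it).
Enumerating: F B A D I L | F J K N M L | F D I J M L | F H K N M L | F H K J M L | F H K J I L.
That gives 6 routes.

6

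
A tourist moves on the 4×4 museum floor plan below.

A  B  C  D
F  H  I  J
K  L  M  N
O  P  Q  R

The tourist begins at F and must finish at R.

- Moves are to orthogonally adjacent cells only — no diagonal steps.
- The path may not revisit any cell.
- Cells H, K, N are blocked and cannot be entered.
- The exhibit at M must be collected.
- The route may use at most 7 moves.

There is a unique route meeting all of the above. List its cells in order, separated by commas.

F, A, B, C, I, M, Q, R

The budget equals the shortest possible length, so every move has to be on a shortest route through the required cells.
Route from F: up 1 to A, right 2 to C, down 3 to Q, right 1 to R — 7 moves in all.
Check: all required cells visited; 7 ≤ 7 moves.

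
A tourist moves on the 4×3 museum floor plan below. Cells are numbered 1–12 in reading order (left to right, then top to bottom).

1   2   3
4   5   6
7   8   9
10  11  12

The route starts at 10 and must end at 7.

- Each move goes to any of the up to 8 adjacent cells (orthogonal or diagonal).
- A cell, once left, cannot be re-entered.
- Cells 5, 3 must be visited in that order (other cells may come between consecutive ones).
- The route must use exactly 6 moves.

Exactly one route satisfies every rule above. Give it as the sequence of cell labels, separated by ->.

10 -> 8 -> 5 -> 3 -> 2 -> 4 -> 7

The waypoints must appear in the order 5, 3, with no cell reused.
Route from 10: up-right 1 to 8, up 1 to 5, up-right 1 to 3, left 1 to 2, down-left 1 to 4, down 1 to 7 — 6 moves in all.
Check: order respected (5 at step 2, 3 at step 3); 6 moves as required.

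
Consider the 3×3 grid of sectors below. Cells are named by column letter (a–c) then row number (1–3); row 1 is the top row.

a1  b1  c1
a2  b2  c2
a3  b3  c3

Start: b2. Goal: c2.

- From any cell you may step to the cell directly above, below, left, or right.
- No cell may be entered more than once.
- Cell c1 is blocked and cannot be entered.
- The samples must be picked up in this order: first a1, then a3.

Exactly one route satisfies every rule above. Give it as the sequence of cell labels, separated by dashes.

b2 - b1 - a1 - a2 - a3 - b3 - c3 - c2

The waypoints must appear in the order a1, a3, with no cell reused.
Route from b2: up 1 to b1, left 1 to a1, down 2 to a3, right 2 to c3, up 1 to c2 — 7 moves in all.
Check: order respected (a1 at step 2, a3 at step 4).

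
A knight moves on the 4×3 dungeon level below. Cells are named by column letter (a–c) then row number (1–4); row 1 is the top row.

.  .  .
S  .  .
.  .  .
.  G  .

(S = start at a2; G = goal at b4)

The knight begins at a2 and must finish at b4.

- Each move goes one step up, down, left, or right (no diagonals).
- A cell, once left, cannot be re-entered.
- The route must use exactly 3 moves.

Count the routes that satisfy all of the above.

Need simple routes of exactly 3 moves from a2 to b4 (Manhattan distance 3, so 0 moves are spent on a detour and 0 undoing it).
Enumerating: a2 a3 a4 b4 | a2 a3 b3 b4 | a2 b2 b3 b4.
That gives 3 routes.

3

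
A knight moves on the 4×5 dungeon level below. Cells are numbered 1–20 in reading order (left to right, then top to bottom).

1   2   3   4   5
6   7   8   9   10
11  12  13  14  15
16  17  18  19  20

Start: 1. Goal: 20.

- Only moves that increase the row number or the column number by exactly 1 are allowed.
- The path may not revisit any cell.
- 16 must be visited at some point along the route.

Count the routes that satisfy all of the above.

1

A right/down-only route from 1 to 20 makes exactly 3 down-moves and 4 right-moves in some order.
With no other constraints that would be C(7,3) = 35 routes.
Split at 16 and multiply the segment counts: 1→16: 1; 16→20: 1; product = 1.
That gives 1 route.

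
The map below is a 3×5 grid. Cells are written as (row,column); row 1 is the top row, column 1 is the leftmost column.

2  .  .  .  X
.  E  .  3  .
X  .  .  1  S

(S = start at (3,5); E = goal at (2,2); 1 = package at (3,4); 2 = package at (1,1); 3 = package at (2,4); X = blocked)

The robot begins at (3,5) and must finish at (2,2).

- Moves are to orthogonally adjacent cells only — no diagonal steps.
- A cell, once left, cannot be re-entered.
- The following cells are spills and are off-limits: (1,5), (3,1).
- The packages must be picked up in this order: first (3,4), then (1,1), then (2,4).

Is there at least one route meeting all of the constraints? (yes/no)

Ignoring the required order, 4 revisit-free routes from (3,5) to (2,2) pass through all of (3,4), (1,1), and (2,4); the waypoint orders that occur are (3,4) → (2,4) → (1,1) (3); (2,4) → (3,4) → (1,1) (1) — never (3,4) → (1,1) → (2,4).

no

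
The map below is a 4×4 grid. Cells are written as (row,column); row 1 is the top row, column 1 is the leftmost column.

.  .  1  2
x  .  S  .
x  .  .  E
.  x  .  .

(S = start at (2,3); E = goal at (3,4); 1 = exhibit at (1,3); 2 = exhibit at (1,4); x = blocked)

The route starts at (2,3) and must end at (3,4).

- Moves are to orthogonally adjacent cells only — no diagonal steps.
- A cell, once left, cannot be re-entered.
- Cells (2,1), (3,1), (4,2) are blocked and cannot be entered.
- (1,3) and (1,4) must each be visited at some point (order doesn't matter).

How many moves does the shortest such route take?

Any route passes through (1,3) and (1,4) in some order between (2,3) and (3,4). Summing Manhattan distances along each leg and taking the cheapest ordering ((2,3) → (1,3) → (1,4) → (3,4)) gives a lower bound of 1 + 1 + 2 = 4 moves.
A route of 4 moves achieves this: (2,3) → (1,3) → (1,4) → (2,4) → (3,4).
Since 4 matches the lower bound, it is optimal.

4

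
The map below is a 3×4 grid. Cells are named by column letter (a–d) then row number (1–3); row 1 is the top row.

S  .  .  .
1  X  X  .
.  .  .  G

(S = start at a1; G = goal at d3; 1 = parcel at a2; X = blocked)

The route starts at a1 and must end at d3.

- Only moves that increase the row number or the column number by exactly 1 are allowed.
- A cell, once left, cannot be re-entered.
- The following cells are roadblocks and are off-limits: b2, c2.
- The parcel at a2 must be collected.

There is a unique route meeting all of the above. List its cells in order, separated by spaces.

a1 a2 a3 b3 c3 d3

Moves only go right or down, so the column and row indices never decrease.
Route from a1: down 2 to a3, right 3 to d3 — 5 moves in all.
Check: all required cells visited.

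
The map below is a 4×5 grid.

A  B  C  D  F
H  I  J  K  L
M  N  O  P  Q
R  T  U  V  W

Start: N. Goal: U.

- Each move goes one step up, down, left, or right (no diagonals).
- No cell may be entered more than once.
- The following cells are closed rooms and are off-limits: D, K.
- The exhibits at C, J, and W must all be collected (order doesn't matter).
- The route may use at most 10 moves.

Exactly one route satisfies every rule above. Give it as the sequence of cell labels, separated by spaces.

The budget equals the shortest possible length, so every move has to be on a shortest route through the required cells.
Route from N: up 2 to B, right 1 to C, down 2 to O, right 2 to Q, down 1 to W, left 2 to U — 10 moves in all.
Check: all required cells visited; 10 ≤ 10 moves.

N I B C J O P Q W V U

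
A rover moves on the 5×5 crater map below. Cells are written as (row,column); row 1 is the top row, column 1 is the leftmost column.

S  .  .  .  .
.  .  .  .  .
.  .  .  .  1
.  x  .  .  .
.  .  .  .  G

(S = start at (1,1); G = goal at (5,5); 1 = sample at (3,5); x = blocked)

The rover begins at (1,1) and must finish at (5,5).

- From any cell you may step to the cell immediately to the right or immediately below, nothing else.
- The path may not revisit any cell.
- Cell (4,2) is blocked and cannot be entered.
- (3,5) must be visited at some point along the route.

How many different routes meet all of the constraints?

A right/down-only route from (1,1) to (5,5) makes exactly 4 down-moves and 4 right-moves in some order.
With no other constraints that would be C(8,4) = 70 routes.
Split at (3,5) and multiply the segment counts (each segment already excludes blocked cells): (1,1)→(3,5): 15; (3,5)→(5,5): 1; product = 15.
That gives 15 routes.

15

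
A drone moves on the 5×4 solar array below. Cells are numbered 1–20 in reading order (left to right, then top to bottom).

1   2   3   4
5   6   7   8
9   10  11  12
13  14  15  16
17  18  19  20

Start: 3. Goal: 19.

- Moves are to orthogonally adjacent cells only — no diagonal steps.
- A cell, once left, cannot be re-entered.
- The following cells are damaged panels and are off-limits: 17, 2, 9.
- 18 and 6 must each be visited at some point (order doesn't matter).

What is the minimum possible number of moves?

Any route passes through 18 and 6 in some order between 3 and 19. Summing Manhattan distances along each leg and taking the cheapest ordering (3 → 6 → 18 → 19) gives a lower bound of 2 + 3 + 1 = 6 moves.
A route of 6 moves achieves this: 3 → 7 → 6 → 10 → 14 → 18 → 19.
Since 6 matches the lower bound, it is optimal.

6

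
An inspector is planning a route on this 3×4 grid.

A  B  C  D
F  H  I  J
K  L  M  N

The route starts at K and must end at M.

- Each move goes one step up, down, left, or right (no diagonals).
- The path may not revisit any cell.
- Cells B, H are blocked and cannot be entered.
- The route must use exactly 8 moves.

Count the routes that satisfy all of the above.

0

Need simple routes of exactly 8 moves from K to M (Manhattan distance 2, so 3 moves are spent on a detour and 3 undoing it).
No route satisfies every constraint, so the count is 0.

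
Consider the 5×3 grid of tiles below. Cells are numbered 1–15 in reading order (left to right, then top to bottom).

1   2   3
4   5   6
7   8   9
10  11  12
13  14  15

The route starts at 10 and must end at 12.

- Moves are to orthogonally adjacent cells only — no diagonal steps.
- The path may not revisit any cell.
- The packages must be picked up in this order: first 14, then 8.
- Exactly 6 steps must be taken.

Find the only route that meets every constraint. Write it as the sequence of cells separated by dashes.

10 - 13 - 14 - 11 - 8 - 9 - 12

The waypoints must appear in the order 14, 8, with no cell reused.
Route from 10: down to 13, right to 14, 2× up (reaching 8), right to 9, down to 12 — 6 moves in all.
Check: order respected (14 at step 2, 8 at step 4); 6 moves as required.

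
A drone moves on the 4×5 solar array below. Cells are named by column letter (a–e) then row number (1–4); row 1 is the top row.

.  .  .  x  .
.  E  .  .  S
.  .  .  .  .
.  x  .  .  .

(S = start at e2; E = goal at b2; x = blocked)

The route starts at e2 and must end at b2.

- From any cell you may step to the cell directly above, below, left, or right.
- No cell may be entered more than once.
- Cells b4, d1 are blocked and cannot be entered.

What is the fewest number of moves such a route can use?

The Manhattan distance from e2 to b2 is |2−2| + |5−2| = 3, so at least 3 moves are needed.
A route of 3 moves achieves this: e2 → d2 → c2 → b2.
Since 3 matches the lower bound, it is optimal.

3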